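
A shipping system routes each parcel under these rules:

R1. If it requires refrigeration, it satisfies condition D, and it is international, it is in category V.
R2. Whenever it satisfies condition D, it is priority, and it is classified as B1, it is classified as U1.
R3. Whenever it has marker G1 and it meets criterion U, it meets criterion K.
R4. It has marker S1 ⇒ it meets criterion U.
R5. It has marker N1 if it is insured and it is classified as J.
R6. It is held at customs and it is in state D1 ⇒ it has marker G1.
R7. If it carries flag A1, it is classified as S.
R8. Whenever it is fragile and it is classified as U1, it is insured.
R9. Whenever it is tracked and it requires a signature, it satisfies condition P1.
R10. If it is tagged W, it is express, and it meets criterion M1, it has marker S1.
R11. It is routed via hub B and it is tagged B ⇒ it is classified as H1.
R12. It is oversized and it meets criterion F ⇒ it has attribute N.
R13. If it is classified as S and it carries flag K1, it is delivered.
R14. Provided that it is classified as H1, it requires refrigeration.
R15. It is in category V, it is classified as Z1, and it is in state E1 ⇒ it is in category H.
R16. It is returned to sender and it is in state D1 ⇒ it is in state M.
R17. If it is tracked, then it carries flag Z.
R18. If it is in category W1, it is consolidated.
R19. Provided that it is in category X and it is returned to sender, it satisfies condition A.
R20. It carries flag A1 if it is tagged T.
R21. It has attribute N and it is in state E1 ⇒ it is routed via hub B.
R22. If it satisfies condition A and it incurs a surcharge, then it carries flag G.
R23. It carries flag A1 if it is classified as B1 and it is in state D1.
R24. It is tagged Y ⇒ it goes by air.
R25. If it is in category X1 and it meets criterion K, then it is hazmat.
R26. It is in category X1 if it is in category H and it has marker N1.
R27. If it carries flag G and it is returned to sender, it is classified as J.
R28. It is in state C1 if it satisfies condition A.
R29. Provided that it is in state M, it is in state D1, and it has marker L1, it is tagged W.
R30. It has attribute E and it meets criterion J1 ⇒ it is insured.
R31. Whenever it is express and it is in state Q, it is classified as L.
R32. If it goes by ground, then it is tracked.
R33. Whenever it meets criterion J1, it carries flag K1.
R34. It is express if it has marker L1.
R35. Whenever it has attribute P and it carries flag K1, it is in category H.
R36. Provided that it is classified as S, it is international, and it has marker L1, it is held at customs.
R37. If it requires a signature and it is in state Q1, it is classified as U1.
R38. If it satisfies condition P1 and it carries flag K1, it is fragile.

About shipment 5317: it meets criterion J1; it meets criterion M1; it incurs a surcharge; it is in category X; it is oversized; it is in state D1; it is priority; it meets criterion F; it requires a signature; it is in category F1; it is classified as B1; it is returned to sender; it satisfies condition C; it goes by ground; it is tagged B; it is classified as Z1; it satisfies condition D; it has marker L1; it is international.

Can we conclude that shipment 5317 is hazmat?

Forward chaining from the given facts derives: is classified as U1, has attribute N, is in state M, satisfies condition A, carries flag G, carries flag A1, is classified as J, is in state C1, is tagged W, is tracked, carries flag K1, is express, is classified as S, satisfies condition P1, has marker S1, is delivered, carries flag Z, is held at customs, is fragile, meets criterion U, has marker G1, is insured, meets criterion K, has marker N1.
The only rule concluding "it is hazmat" is R25, which needs "it is in category X1"; that is never established.

No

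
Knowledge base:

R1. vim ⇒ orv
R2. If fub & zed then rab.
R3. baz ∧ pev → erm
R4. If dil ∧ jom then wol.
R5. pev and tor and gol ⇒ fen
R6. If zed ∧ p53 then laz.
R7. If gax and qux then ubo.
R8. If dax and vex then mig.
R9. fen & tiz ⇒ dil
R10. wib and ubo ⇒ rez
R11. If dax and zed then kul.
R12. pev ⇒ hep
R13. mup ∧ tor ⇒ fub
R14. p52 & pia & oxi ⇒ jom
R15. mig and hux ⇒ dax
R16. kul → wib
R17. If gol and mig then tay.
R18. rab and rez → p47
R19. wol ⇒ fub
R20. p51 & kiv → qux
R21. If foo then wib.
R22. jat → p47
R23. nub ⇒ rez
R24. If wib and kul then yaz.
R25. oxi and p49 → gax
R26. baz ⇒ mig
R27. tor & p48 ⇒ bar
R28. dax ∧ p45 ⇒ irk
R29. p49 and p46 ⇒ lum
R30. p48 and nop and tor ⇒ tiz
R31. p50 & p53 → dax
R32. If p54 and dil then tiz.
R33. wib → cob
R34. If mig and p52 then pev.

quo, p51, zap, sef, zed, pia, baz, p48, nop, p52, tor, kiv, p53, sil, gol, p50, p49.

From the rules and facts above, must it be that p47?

Forward chaining from the given facts derives: laz, qux, mig, bar, tiz, dax, pev, erm, fen, dil, kul, hep, wib, tay, yaz, cob.
Rules concluding p47: R18 needs rab; R22 needs jat — none of these are established.

No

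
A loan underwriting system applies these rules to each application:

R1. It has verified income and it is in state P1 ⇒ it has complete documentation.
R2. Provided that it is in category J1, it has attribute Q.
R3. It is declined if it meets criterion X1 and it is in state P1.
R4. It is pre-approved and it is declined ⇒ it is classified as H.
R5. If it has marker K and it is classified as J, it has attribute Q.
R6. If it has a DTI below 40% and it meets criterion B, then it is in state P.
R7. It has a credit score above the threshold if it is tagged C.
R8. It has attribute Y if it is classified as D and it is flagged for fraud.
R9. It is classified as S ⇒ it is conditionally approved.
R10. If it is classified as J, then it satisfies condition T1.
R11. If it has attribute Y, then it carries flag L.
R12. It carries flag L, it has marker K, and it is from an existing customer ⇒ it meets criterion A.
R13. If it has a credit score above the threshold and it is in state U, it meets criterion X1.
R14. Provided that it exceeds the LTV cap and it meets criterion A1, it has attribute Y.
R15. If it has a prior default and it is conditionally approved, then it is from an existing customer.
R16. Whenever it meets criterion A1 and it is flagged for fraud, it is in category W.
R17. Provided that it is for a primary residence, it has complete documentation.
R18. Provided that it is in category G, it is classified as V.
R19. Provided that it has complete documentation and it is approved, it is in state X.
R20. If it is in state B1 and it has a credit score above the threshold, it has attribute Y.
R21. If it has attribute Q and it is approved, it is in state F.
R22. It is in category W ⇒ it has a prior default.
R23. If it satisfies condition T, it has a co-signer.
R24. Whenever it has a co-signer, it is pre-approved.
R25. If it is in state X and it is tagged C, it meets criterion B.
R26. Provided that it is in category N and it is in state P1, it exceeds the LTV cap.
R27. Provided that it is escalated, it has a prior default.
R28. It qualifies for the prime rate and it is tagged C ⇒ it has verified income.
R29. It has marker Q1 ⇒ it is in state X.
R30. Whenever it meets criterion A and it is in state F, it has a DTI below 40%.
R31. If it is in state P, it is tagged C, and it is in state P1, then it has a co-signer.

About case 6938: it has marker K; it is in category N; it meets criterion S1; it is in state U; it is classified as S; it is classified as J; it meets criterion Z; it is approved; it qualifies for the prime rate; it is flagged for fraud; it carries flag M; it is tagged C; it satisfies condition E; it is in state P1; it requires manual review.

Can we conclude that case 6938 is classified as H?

Forward chaining from the given facts derives: has attribute Q, has a credit score above the threshold, is conditionally approved, satisfies condition T1, meets criterion X1, is in state F, exceeds the LTV cap, has verified income, has complete documentation, is declined, is in state X, meets criterion B.
The only rule concluding "it is classified as H" is R4, which needs "it is pre-approved"; that is never established.

No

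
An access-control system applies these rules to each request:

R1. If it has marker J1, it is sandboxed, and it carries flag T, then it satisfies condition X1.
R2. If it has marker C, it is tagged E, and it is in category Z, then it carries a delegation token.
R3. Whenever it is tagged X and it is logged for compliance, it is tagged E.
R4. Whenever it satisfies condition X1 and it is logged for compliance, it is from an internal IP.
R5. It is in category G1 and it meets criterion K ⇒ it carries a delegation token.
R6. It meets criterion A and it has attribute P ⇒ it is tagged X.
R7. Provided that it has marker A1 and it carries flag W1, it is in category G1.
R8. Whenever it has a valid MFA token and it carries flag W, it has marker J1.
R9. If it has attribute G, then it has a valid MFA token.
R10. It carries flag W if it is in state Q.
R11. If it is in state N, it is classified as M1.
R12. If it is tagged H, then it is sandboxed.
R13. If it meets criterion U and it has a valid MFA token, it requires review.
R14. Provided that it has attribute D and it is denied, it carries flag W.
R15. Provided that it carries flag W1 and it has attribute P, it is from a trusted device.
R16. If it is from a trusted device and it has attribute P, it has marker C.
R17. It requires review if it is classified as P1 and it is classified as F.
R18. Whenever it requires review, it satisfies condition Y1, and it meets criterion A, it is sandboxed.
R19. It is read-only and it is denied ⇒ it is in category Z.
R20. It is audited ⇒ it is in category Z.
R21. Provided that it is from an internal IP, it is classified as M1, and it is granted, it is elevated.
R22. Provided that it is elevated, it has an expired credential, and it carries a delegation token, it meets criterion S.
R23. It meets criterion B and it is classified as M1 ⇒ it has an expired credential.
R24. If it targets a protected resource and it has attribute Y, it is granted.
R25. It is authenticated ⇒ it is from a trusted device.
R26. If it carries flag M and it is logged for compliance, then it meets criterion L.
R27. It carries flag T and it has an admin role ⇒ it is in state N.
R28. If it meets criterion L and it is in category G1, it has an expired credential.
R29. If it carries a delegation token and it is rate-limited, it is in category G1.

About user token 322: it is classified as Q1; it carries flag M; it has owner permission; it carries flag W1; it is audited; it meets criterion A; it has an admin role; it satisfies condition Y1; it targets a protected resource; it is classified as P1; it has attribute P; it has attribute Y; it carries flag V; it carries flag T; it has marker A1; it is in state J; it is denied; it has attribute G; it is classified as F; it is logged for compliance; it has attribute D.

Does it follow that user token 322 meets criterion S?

By R6 (it meets criterion A, it has attribute P): it is tagged X.
By R7 (it has marker A1, it carries flag W1): it is in category G1.
By R9 (it has attribute G): it has a valid MFA token.
By R14 (it has attribute D, it is denied): it carries flag W.
By R15 (it carries flag W1, it has attribute P): it is from a trusted device.
By R16 (it is from a trusted device, it has attribute P): it has marker C.
By R17 (it is classified as P1, it is classified as F): it requires review.
By R18 (it requires review, it satisfies condition Y1, it meets criterion A): it is sandboxed.
By R20 (it is audited): it is in category Z.
By R24 (it targets a protected resource, it has attribute Y): it is granted.
By R26 (it carries flag M, it is logged for compliance): it meets criterion L.
By R27 (it carries flag T, it has an admin role): it is in state N.
By R28 (it meets criterion L, it is in category G1): it has an expired credential.
By R3 (it is tagged X, it is logged for compliance): it is tagged E.
By R8 (it has a valid MFA token, it carries flag W): it has marker J1.
By R11 (it is in state N): it is classified as M1.
By R1 (it has marker J1, it is sandboxed, it carries flag T): it satisfies condition X1.
By R2 (it has marker C, it is tagged E, it is in category Z): it carries a delegation token.
By R4 (it satisfies condition X1, it is logged for compliance): it is from an internal IP.
By R21 (it is from an internal IP, it is classified as M1, it is granted): it is elevated.
By R22 (it is elevated, it has an expired credential, it carries a delegation token): it meets criterion S.

Yes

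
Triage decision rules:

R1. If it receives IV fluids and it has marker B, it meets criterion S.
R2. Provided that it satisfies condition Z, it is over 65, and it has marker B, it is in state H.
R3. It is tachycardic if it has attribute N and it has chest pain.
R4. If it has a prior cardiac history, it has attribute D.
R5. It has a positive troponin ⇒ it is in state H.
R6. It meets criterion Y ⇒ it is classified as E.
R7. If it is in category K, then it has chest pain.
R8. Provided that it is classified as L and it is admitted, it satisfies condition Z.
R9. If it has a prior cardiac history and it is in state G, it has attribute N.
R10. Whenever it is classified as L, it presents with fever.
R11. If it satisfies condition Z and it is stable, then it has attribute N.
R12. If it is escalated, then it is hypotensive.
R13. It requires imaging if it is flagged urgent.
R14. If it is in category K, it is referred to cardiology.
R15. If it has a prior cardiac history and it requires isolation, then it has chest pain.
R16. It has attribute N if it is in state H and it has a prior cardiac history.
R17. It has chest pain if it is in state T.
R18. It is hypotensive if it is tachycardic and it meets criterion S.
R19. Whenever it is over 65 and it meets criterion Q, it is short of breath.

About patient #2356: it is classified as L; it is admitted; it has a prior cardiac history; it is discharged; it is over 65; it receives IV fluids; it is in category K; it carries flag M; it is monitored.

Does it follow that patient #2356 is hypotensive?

No

Forward chaining from the given facts derives: has attribute D, has chest pain, satisfies condition Z, presents with fever, is referred to cardiology.
Rules concluding "it is hypotensive": R12 needs "it is escalated"; R18 needs "it is tachycardic" — none of these are established.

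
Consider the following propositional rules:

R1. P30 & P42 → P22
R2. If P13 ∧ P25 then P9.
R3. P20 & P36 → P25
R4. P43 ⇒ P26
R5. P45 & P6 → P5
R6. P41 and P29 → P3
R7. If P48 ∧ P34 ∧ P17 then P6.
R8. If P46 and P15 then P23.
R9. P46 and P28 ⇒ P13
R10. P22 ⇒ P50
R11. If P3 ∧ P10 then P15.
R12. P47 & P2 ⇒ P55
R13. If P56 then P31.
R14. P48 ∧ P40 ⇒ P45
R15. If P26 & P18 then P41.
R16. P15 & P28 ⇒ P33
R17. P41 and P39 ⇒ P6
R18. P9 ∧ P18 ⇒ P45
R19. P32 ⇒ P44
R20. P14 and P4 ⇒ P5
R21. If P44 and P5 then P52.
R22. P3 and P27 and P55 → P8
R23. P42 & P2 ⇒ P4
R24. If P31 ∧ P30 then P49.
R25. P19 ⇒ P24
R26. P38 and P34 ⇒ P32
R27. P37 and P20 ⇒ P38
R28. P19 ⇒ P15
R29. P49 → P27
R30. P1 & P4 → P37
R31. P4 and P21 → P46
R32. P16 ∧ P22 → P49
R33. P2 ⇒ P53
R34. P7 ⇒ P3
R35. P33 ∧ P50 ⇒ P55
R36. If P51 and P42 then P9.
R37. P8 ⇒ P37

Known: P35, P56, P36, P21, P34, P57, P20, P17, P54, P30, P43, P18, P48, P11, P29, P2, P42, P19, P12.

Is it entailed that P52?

Forward chaining from the given facts derives: P22, P25, P26, P6, P50, P31, P41, P4, P49, P24, P15, P27, P46, P53, P3, P23.
The only rule concluding P52 is R21, which needs P44; that is never established.

No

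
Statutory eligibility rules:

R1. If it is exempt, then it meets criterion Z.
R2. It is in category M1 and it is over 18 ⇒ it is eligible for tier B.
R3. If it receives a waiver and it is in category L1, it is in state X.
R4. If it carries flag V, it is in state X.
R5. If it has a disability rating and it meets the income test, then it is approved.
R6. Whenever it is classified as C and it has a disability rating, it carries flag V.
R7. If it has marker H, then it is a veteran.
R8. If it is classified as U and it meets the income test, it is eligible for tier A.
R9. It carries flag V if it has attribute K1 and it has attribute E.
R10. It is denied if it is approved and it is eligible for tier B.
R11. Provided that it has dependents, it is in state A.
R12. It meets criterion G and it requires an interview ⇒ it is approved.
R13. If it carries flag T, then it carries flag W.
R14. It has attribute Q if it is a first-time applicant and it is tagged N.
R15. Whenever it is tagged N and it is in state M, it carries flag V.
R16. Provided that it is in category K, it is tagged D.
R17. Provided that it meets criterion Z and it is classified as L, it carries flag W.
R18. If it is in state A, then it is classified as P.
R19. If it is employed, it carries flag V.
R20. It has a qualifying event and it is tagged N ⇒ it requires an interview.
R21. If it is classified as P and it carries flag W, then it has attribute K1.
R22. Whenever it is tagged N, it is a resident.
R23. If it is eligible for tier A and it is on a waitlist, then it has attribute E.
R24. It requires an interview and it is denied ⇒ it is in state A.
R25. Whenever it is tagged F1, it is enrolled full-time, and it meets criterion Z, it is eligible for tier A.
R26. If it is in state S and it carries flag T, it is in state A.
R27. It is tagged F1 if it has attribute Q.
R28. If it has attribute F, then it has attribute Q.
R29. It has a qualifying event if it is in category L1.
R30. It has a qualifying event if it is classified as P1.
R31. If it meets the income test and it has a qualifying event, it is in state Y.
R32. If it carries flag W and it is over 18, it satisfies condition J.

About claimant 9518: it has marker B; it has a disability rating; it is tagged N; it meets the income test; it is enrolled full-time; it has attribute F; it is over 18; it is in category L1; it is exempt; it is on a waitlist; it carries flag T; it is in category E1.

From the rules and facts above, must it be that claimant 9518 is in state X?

No

Forward chaining from the given facts derives: meets criterion Z, is approved, carries flag W, is a resident, has attribute Q, has a qualifying event, is in state Y, satisfies condition J, requires an interview, is tagged F1, is eligible for tier A, has attribute E.
Rules concluding "it is in state X": R3 needs "it receives a waiver"; R4 needs "it carries flag V" — none of these are established.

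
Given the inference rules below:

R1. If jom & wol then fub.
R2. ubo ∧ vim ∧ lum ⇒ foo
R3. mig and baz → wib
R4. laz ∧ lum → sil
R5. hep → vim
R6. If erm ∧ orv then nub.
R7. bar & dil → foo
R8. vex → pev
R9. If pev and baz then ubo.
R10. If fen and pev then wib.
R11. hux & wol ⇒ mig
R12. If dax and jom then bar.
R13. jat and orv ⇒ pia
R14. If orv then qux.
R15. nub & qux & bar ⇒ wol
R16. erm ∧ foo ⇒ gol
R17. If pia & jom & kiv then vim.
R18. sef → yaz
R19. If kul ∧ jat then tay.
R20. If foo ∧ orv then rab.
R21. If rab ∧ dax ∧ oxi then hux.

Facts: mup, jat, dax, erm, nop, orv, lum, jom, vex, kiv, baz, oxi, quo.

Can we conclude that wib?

nub  (by R6: erm, orv)
pev  (by R8: vex)
ubo  (by R9: pev, baz)
bar  (by R12: dax, jom)
pia  (by R13: jat, orv)
qux  (by R14: orv)
wol  (by R15: nub, qux, bar)
vim  (by R17: pia, jom, kiv)
foo  (by R2: ubo, vim, lum)
rab  (by R20: foo, orv)
hux  (by R21: rab, dax, oxi)
mig  (by R11: hux, wol)
wib  (by R3: mig, baz)

Yes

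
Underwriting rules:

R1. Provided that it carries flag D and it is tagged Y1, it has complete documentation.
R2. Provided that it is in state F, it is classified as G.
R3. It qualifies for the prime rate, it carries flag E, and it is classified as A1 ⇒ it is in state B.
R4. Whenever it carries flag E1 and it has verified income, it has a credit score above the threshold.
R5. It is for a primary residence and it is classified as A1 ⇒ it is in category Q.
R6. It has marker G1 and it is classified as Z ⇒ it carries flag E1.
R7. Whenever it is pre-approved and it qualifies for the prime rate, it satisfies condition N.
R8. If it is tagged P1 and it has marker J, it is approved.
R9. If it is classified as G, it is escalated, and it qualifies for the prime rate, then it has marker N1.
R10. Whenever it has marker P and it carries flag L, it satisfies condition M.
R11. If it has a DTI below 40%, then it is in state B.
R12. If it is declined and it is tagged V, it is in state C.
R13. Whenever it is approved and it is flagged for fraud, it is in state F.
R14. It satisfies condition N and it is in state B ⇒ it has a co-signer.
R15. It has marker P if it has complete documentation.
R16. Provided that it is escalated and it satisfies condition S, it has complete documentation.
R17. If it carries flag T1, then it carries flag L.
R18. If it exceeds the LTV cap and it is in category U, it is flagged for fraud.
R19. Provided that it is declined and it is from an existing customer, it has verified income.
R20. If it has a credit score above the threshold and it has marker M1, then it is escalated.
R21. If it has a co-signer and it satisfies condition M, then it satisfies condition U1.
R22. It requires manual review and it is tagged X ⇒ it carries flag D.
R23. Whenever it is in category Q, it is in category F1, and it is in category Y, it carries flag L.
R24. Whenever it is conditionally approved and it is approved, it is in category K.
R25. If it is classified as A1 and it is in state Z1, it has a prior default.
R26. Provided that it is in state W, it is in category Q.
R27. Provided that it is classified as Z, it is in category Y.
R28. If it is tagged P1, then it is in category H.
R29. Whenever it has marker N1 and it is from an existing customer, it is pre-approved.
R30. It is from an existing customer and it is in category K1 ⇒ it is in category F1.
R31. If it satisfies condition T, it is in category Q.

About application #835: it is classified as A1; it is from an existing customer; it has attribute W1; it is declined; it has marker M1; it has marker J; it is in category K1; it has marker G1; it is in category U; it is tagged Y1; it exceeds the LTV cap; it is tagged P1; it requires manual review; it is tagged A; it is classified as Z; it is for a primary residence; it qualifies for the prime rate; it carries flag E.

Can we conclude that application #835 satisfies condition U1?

Forward chaining from the given facts derives: is in state B, is in category Q, carries flag E1, is approved, is flagged for fraud, has verified income, is in category Y, is in category H, is in category F1, has a credit score above the threshold, is in state F, is escalated, carries flag L, is classified as G, has marker N1, is pre-approved, satisfies condition N, has a co-signer.
The only rule concluding "it satisfies condition U1" is R21, which needs "it satisfies condition M"; that is never established.

No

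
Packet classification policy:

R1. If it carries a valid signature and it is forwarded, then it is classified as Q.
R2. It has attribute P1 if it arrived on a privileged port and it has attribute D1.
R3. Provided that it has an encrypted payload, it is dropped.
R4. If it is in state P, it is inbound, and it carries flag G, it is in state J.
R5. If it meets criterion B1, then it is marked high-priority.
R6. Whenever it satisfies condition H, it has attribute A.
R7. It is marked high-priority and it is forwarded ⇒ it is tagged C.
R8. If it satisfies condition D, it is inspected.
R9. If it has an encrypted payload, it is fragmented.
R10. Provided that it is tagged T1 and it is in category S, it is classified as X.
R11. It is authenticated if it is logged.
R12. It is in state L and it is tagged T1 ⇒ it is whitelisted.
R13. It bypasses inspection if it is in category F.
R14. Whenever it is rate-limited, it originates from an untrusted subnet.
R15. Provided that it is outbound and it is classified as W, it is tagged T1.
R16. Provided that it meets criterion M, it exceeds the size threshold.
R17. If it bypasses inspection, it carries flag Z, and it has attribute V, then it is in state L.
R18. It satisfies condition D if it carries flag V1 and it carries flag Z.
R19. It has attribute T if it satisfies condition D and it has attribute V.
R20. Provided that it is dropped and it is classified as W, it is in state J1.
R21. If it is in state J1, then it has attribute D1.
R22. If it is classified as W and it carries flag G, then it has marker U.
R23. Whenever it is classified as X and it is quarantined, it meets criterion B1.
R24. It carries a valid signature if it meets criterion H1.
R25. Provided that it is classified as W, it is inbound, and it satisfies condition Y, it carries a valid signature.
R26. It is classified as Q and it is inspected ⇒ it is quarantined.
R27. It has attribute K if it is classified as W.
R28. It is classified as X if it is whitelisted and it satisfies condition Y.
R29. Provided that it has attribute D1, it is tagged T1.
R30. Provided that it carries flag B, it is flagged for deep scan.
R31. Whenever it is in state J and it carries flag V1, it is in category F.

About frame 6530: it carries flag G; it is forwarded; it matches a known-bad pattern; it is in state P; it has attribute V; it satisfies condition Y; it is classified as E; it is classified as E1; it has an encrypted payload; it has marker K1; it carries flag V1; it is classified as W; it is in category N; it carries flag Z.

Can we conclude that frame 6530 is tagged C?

No

Forward chaining from the given facts derives: is dropped, is fragmented, satisfies condition D, has attribute T, is in state J1, has attribute D1, has marker U, has attribute K, is tagged T1, is inspected.
The only rule concluding "it is tagged C" is R7, which needs "it is marked high-priority"; that is never established.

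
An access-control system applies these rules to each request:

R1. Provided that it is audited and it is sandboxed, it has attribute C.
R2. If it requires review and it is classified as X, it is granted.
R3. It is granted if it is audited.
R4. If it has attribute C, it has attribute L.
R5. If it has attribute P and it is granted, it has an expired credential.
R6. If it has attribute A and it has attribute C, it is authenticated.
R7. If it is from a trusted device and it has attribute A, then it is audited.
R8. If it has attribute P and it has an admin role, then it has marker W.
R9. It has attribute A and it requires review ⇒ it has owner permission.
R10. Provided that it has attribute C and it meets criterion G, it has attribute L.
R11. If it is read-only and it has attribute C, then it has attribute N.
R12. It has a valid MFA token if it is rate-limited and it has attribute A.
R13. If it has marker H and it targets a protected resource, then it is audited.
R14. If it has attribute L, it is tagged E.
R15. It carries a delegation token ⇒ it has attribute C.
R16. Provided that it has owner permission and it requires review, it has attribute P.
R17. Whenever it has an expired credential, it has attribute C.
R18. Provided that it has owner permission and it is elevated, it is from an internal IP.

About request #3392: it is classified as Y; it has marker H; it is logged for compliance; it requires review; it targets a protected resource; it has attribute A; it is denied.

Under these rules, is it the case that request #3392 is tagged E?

By R9 (it has attribute A, it requires review): it has owner permission.
By R13 (it has marker H, it targets a protected resource): it is audited.
By R16 (it has owner permission, it requires review): it has attribute P.
By R3 (it is audited): it is granted.
By R5 (it has attribute P, it is granted): it has an expired credential.
By R17 (it has an expired credential): it has attribute C.
By R4 (it has attribute C): it has attribute L.
By R14 (it has attribute L): it is tagged E.

Yes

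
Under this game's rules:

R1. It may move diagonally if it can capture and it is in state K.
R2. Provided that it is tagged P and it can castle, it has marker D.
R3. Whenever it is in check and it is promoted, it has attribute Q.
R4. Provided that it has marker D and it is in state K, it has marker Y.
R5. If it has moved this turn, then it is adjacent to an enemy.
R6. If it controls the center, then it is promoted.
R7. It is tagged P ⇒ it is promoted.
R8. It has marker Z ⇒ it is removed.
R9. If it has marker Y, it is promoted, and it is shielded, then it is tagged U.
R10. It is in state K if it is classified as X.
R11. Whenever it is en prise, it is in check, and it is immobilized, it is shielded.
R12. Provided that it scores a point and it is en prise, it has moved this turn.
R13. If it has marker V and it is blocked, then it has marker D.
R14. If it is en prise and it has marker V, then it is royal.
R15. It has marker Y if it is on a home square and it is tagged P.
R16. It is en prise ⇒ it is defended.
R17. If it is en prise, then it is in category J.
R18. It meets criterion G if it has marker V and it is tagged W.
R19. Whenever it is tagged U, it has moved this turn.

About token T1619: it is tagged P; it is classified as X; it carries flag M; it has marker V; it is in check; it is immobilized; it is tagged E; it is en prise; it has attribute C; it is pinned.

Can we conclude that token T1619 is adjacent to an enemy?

No

Forward chaining from the given facts derives: is promoted, is in state K, is shielded, is royal, is defended, is in category J, has attribute Q.
The only rule concluding "it is adjacent to an enemy" is R5, which needs "it has moved this turn"; that is never established.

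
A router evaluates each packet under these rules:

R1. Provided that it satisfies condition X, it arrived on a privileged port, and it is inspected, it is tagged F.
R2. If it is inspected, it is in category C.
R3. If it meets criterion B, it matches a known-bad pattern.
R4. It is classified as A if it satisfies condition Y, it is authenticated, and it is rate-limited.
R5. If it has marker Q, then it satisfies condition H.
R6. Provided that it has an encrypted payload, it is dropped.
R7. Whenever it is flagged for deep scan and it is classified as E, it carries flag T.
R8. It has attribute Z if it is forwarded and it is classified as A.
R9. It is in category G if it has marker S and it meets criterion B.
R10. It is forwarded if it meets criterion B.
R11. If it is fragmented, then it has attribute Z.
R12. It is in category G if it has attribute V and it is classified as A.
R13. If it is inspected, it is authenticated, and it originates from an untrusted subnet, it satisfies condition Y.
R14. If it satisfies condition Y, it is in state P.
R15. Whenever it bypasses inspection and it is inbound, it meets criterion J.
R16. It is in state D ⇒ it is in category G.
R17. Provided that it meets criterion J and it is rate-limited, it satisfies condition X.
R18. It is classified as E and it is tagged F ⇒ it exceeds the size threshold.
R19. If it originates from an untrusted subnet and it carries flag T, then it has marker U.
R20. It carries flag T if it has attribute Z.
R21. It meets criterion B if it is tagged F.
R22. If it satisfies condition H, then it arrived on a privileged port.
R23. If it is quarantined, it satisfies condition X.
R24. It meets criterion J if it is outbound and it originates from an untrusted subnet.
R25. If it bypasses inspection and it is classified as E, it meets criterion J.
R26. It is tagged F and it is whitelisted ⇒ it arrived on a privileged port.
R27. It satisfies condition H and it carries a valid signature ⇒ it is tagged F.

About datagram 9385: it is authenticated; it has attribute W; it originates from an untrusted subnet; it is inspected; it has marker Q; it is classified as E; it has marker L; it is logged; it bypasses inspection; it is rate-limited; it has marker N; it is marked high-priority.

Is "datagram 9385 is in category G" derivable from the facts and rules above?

No

Forward chaining from the given facts derives: is in category C, satisfies condition H, satisfies condition Y, is in state P, arrived on a privileged port, meets criterion J, is classified as A, satisfies condition X, is tagged F, exceeds the size threshold, meets criterion B, matches a known-bad pattern, is forwarded, has attribute Z, carries flag T, has marker U.
Rules concluding "it is in category G": R9 needs "it has marker S"; R12 needs "it has attribute V"; R16 needs "it is in state D" — none of these are established.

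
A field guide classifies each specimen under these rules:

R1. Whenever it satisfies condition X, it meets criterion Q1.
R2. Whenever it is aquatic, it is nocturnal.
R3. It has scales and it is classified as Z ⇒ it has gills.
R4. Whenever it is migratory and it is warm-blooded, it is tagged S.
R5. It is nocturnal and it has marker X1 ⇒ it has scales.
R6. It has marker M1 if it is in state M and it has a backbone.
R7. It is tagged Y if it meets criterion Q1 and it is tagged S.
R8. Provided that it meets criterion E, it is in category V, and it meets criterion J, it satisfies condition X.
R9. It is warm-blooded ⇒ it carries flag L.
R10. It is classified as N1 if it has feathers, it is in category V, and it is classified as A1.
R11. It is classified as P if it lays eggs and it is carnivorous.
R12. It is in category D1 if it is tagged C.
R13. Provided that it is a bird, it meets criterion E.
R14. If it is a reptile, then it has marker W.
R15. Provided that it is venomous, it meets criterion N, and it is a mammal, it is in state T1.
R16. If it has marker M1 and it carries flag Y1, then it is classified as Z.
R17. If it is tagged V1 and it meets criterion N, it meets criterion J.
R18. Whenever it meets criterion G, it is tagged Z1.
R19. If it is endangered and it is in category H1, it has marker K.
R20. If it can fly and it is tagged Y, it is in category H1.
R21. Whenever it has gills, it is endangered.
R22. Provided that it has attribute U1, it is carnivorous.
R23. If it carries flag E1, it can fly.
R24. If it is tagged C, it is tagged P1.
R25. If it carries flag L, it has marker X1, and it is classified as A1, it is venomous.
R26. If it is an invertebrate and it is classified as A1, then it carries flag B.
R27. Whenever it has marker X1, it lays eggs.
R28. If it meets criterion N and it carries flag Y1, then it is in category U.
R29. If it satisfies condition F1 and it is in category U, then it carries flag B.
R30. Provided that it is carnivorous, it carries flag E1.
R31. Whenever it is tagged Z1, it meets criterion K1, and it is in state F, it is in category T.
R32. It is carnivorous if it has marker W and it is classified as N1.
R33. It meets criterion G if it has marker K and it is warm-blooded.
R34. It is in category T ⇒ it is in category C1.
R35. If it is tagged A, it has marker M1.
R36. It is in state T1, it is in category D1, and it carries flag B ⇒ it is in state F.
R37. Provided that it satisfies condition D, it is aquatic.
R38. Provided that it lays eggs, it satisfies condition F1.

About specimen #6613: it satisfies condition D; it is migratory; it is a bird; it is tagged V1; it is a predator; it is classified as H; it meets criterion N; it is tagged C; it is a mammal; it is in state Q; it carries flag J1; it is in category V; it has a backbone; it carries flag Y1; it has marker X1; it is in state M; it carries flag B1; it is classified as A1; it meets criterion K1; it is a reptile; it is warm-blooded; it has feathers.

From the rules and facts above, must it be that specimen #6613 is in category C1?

Yes

By R4 (it is migratory, it is warm-blooded): it is tagged S.
By R6 (it is in state M, it has a backbone): it has marker M1.
By R9 (it is warm-blooded): it carries flag L.
By R10 (it has feathers, it is in category V, it is classified as A1): it is classified as N1.
By R12 (it is tagged C): it is in category D1.
By R13 (it is a bird): it meets criterion E.
By R14 (it is a reptile): it has marker W.
By R16 (it has marker M1, it carries flag Y1): it is classified as Z.
By R17 (it is tagged V1, it meets criterion N): it meets criterion J.
By R25 (it carries flag L, it has marker X1, it is classified as A1): it is venomous.
By R27 (it has marker X1): it lays eggs.
By R28 (it meets criterion N, it carries flag Y1): it is in category U.
By R32 (it has marker W, it is classified as N1): it is carnivorous.
By R37 (it satisfies condition D): it is aquatic.
By R38 (it lays eggs): it satisfies condition F1.
By R2 (it is aquatic): it is nocturnal.
By R5 (it is nocturnal, it has marker X1): it has scales.
By R8 (it meets criterion E, it is in category V, it meets criterion J): it satisfies condition X.
By R15 (it is venomous, it meets criterion N, it is a mammal): it is in state T1.
By R29 (it satisfies condition F1, it is in category U): it carries flag B.
By R30 (it is carnivorous): it carries flag E1.
By R36 (it is in state T1, it is in category D1, it carries flag B): it is in state F.
By R1 (it satisfies condition X): it meets criterion Q1.
By R3 (it has scales, it is classified as Z): it has gills.
By R7 (it meets criterion Q1, it is tagged S): it is tagged Y.
By R21 (it has gills): it is endangered.
By R23 (it carries flag E1): it can fly.
By R20 (it can fly, it is tagged Y): it is in category H1.
By R19 (it is endangered, it is in category H1): it has marker K.
By R33 (it has marker K, it is warm-blooded): it meets criterion G.
By R18 (it meets criterion G): it is tagged Z1.
By R31 (it is tagged Z1, it meets criterion K1, it is in state F): it is in category T.
By R34 (it is in category T): it is in category C1.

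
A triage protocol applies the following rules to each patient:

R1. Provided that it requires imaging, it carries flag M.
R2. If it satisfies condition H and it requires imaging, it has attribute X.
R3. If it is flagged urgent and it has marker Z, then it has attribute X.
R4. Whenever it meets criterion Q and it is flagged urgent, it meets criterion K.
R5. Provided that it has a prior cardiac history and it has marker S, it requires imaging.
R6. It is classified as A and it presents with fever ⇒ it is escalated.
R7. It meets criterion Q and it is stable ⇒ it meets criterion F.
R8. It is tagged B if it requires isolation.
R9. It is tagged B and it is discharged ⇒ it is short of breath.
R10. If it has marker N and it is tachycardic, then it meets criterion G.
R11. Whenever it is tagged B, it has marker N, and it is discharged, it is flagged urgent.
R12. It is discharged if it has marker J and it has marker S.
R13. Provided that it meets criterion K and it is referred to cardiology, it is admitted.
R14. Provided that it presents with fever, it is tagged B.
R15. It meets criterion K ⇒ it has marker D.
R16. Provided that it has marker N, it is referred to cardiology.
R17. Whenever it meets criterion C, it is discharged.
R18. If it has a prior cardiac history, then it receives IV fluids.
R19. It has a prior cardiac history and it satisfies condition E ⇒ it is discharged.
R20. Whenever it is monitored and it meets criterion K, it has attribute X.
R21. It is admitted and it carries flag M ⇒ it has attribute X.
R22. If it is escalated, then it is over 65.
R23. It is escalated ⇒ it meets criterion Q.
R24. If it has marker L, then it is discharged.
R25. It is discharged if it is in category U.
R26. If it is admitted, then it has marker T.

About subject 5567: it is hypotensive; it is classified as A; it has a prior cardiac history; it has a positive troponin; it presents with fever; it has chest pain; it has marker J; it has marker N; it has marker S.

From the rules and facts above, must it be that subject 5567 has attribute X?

By R5 (it has a prior cardiac history, it has marker S): it requires imaging.
By R6 (it is classified as A, it presents with fever): it is escalated.
By R12 (it has marker J, it has marker S): it is discharged.
By R14 (it presents with fever): it is tagged B.
By R16 (it has marker N): it is referred to cardiology.
By R23 (it is escalated): it meets criterion Q.
By R1 (it requires imaging): it carries flag M.
By R11 (it is tagged B, it has marker N, it is discharged): it is flagged urgent.
By R4 (it meets criterion Q, it is flagged urgent): it meets criterion K.
By R13 (it meets criterion K, it is referred to cardiology): it is admitted.
By R21 (it is admitted, it carries flag M): it has attribute X.

Yes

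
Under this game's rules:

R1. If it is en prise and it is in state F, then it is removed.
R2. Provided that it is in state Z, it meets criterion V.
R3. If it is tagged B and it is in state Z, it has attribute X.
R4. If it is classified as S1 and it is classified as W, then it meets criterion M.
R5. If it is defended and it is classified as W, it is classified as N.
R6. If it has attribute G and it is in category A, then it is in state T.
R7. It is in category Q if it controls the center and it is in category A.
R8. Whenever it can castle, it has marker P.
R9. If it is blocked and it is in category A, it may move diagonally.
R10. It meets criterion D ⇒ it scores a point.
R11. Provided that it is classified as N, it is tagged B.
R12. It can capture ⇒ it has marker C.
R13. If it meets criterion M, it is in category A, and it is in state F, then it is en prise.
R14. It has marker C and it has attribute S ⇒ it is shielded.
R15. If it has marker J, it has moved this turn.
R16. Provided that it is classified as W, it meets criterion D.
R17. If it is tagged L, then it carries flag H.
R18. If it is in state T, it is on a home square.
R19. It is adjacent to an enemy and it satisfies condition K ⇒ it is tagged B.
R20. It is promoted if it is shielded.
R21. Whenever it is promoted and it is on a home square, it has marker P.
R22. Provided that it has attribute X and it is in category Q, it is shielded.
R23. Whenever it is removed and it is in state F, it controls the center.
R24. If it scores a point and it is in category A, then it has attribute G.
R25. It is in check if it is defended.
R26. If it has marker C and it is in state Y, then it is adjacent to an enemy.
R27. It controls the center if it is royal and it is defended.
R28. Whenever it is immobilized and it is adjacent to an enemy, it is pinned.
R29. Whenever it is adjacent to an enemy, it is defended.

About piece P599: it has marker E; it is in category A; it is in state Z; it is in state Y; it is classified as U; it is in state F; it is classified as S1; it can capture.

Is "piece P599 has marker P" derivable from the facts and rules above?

Forward chaining from the given facts derives: meets criterion V, has marker C, is adjacent to an enemy, is defended, is in check.
Rules concluding "it has marker P": R8 needs "it can castle"; R21 needs "it is promoted" — none of these are established.

No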